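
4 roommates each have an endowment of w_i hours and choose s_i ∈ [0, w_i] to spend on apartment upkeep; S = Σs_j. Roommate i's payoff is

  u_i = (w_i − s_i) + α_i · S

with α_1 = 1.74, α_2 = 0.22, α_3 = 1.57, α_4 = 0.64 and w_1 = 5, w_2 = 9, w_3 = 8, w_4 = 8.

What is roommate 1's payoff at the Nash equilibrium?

22.62

∂u_i/∂s_i = α_i − 1, so roommate i contributes w_i if α_i > 1, else 0.
α_i > 1 for i ∈ {1, 3}; NE contributions (5, 0, 8, 0), S = 13.
u_1 = (5 − 5) + 1.74·13 = 22.62.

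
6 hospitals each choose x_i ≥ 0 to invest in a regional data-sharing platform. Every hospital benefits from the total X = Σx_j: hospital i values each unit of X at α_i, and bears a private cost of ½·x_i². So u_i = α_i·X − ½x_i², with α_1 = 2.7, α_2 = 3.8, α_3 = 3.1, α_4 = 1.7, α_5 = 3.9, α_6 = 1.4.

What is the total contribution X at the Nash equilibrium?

16.6

Hospital i's FOC: ∂u_i/∂x_i = α_i − x_i = 0, so x_i* = α_i.
NE contributions = (2.7, 3.8, 3.1, 1.7, 3.9, 1.4); X = 16.6.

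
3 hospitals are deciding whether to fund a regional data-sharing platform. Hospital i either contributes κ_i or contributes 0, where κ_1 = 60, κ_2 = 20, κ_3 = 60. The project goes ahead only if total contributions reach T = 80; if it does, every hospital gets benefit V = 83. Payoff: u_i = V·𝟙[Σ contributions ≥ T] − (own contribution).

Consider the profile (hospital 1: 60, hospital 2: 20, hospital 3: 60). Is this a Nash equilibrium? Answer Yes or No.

Total = 140 ≥ 80: provided.
Hospital 1 (pledges 60, payoff 23): dropping to 0 → total 80, payoff 83. Profitable deviation.

No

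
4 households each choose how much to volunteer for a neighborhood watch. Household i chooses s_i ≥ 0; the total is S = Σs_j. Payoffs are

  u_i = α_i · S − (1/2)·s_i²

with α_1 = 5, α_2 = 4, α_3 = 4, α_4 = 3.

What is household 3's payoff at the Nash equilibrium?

56

Household i's FOC: ∂u_i/∂s_i = α_i − s_i = 0, so s_i* = α_i.
NE contributions = (5, 4, 4, 3); S = 16.
u_3 = α_3·S − ½·(s_3)² = 4·16 − ½·4² = 56.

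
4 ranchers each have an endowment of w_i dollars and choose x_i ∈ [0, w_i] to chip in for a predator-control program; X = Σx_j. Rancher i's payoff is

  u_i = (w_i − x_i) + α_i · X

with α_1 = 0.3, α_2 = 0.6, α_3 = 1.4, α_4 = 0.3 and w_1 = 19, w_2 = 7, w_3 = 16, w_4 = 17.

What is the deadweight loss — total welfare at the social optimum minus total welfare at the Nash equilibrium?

∂u_i/∂x_i = α_i − 1, so rancher i contributes w_i if α_i > 1, else 0.
α_i > 1 for i ∈ {3}; NE contributions (0, 0, 16, 0), X = 16.
W^NE = Σw_i − X^NE + (Σα_i)·X^NE = 59 + 1.6·16 = 84.6.
Planner: ∂(Σu_j)/∂x_i = Σα_j − 1 = 1.6 > 0, so everyone contributes w_i; X^SO = 59, W^SO = 59 + 1.6·59 = 153.4.
Deadweight loss = 68.8.

68.8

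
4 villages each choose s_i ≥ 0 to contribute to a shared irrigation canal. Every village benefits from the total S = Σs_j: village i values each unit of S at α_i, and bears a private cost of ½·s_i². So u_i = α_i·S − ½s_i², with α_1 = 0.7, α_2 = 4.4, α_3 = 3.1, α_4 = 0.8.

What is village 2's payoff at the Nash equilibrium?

29.92

Village i's FOC: ∂u_i/∂s_i = α_i − s_i = 0, so s_i* = α_i.
NE contributions = (0.7, 4.4, 3.1, 0.8); S = 9.
u_2 = α_2·S − ½·(s_2)² = 4.4·9 − ½·4.4² = 29.92.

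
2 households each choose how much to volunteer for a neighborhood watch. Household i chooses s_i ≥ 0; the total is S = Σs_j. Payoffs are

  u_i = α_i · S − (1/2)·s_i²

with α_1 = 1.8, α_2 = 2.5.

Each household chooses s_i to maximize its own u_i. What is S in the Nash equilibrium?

Household i's FOC: ∂u_i/∂s_i = α_i − s_i = 0, so s_i* = α_i.
NE contributions = (1.8, 2.5); S = 4.3.

4.3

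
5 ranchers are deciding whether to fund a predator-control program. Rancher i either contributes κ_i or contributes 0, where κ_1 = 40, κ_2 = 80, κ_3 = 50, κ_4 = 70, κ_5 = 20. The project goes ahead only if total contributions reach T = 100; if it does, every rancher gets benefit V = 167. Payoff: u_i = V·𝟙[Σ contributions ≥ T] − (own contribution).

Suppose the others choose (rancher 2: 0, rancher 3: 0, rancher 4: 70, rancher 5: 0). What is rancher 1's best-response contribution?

Others' total = 70. Contributing 40 brings total to 110 ≥ 100: gain V − κ_1 = 127.
Best response: 40.

40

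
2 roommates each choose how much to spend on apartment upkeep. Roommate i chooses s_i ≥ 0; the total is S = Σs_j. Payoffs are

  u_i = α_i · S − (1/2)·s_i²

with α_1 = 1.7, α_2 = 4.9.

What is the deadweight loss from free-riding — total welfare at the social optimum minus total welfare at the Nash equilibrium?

13.45

Roommate i's FOC: ∂u_i/∂s_i = α_i − s_i = 0, so s_i* = α_i.
NE contributions = (1.7, 4.9); S = 6.6.
W^NE = (Σα)·S − ½Σα_i² = 6.6² − ½·26.9 = 30.11.
Planner sets s_i = Σα_j = 6.6 for every i, so S^SO = 2·6.6 = 13.2.
W^SO = (Σα)·S^SO − ½·2·(Σα)² = (2/2)·6.6² = 43.56.
Deadweight loss = W^SO − W^NE = 13.45.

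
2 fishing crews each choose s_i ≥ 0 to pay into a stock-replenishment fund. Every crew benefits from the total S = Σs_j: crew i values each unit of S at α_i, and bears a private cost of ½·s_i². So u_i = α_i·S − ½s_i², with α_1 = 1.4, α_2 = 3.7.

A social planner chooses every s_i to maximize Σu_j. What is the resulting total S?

10.2

Planner FOC: ∂(Σu_j)/∂s_i = (Σα_j) − s_i = 0, so s_i^SO = Σα_j = 5.1 for every i; S^SO = 10.2.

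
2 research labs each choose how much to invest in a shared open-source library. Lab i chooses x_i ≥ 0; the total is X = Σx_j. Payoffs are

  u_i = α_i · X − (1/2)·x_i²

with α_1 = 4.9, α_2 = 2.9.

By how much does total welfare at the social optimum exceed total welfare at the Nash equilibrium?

16.21

Lab i's FOC: ∂u_i/∂x_i = α_i − x_i = 0, so x_i* = α_i.
NE contributions = (4.9, 2.9); X = 7.8.
W^NE = (Σα)·X − ½Σα_i² = 7.8² − ½·32.42 = 44.63.
Planner sets x_i = Σα_j = 7.8 for every i, so X^SO = 2·7.8 = 15.6.
W^SO = (Σα)·X^SO − ½·2·(Σα)² = (2/2)·7.8² = 60.84.
Deadweight loss = W^SO − W^NE = 16.21.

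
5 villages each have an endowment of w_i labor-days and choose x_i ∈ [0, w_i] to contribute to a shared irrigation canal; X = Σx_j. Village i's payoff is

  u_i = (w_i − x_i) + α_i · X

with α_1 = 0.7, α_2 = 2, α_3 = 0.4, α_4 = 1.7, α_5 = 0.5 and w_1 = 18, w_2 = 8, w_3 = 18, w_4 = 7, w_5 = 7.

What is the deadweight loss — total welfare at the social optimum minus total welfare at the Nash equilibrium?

184.9

∂u_i/∂x_i = α_i − 1, so village i contributes w_i if α_i > 1, else 0.
α_i > 1 for i ∈ {2, 4}; NE contributions (0, 8, 0, 7, 0), X = 15.
W^NE = Σw_i − X^NE + (Σα_i)·X^NE = 58 + 4.3·15 = 122.5.
Planner: ∂(Σu_j)/∂x_i = Σα_j − 1 = 4.3 > 0, so everyone contributes w_i; X^SO = 58, W^SO = 58 + 4.3·58 = 307.4.
Deadweight loss = 184.9.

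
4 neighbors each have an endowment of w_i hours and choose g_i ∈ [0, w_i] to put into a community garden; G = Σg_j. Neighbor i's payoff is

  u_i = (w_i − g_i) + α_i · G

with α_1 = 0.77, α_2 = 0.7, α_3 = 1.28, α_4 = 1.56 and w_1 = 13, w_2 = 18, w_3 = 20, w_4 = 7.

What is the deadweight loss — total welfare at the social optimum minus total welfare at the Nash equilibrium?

102.61

∂u_i/∂g_i = α_i − 1, so neighbor i contributes w_i if α_i > 1, else 0.
α_i > 1 for i ∈ {3, 4}; NE contributions (0, 0, 20, 7), G = 27.
W^NE = Σw_i − G^NE + (Σα_i)·G^NE = 58 + 3.31·27 = 147.37.
Planner: ∂(Σu_j)/∂g_i = Σα_j − 1 = 3.31 > 0, so everyone contributes w_i; G^SO = 58, W^SO = 58 + 3.31·58 = 249.98.
Deadweight loss = 102.61.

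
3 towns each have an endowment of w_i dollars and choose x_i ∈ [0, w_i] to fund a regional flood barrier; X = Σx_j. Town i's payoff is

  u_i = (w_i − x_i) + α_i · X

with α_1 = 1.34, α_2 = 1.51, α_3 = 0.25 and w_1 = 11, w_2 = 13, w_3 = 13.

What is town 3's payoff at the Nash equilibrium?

∂u_i/∂x_i = α_i − 1, so town i contributes w_i if α_i > 1, else 0.
α_i > 1 for i ∈ {1, 2}; NE contributions (11, 13, 0), X = 24.
u_3 = (13 − 0) + 0.25·24 = 19.

19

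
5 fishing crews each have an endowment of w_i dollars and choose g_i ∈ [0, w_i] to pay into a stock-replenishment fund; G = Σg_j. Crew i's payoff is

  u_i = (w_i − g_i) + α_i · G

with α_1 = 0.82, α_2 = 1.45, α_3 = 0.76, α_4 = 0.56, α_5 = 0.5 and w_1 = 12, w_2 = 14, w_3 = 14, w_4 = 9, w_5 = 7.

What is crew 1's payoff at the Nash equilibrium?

23.48

∂u_i/∂g_i = α_i − 1, so crew i contributes w_i if α_i > 1, else 0.
α_i > 1 for i ∈ {2}; NE contributions (0, 14, 0, 0, 0), G = 14.
u_1 = (12 − 0) + 0.82·14 = 23.48.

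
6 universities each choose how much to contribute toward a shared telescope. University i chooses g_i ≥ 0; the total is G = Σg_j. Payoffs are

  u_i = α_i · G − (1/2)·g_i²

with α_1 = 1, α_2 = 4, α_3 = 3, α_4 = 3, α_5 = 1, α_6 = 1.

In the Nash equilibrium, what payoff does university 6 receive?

University i's FOC: ∂u_i/∂g_i = α_i − g_i = 0, so g_i* = α_i.
NE contributions = (1, 4, 3, 3, 1, 1); G = 13.
u_6 = α_6·G − ½·(g_6)² = 1·13 − ½·1² = 12.5.

12.5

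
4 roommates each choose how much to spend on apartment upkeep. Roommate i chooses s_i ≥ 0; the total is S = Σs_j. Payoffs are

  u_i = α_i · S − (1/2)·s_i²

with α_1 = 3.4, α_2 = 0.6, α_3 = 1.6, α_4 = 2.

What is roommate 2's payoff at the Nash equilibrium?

4.38

Roommate i's FOC: ∂u_i/∂s_i = α_i − s_i = 0, so s_i* = α_i.
NE contributions = (3.4, 0.6, 1.6, 2); S = 7.6.
u_2 = α_2·S − ½·(s_2)² = 0.6·7.6 − ½·0.6² = 4.38.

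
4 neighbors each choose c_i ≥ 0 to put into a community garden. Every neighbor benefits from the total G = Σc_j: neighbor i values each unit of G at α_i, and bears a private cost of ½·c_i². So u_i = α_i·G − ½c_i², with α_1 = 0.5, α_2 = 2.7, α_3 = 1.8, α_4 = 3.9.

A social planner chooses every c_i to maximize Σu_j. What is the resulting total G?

35.6

Planner FOC: ∂(Σu_j)/∂c_i = (Σα_j) − c_i = 0, so c_i^SO = Σα_j = 8.9 for every i; G^SO = 35.6.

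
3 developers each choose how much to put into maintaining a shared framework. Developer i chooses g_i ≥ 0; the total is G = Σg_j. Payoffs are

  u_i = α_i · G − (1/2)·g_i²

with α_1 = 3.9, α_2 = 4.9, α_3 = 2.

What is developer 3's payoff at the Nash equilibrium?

Developer i's FOC: ∂u_i/∂g_i = α_i − g_i = 0, so g_i* = α_i.
NE contributions = (3.9, 4.9, 2); G = 10.8.
u_3 = α_3·G − ½·(g_3)² = 2·10.8 − ½·2² = 19.6.

19.6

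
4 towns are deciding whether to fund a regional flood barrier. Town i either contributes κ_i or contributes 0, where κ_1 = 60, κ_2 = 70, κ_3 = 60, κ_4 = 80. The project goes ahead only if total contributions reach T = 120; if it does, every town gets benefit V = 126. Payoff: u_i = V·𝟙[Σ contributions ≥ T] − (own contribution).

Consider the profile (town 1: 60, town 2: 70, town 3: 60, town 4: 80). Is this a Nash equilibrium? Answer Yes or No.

Total = 270 ≥ 120: provided.
Town 1 (pledges 60, payoff 66): dropping to 0 → total 210, payoff 126. Profitable deviation.

No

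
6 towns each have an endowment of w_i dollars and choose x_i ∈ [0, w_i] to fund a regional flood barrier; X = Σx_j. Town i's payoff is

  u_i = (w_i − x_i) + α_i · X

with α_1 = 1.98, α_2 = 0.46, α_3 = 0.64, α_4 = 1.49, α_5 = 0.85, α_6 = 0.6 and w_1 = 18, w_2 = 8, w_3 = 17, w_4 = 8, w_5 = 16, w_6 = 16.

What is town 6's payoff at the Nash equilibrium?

∂u_i/∂x_i = α_i − 1, so town i contributes w_i if α_i > 1, else 0.
α_i > 1 for i ∈ {1, 4}; NE contributions (18, 0, 0, 8, 0, 0), X = 26.
u_6 = (16 − 0) + 0.6·26 = 31.6.

31.6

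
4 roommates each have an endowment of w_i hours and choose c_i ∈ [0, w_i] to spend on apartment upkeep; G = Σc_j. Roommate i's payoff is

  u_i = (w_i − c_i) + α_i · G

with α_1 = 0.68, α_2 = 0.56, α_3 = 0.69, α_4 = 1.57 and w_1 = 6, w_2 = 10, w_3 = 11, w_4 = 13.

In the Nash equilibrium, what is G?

∂u_i/∂c_i = α_i − 1, so roommate i contributes w_i if α_i > 1, else 0.
α_i > 1 for i ∈ {4}; NE contributions (0, 0, 0, 13), G = 13.

13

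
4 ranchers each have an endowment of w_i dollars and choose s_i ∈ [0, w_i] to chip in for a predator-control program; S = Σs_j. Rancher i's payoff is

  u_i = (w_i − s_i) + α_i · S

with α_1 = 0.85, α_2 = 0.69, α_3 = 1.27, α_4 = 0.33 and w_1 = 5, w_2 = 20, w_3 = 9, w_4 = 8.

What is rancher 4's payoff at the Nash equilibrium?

∂u_i/∂s_i = α_i − 1, so rancher i contributes w_i if α_i > 1, else 0.
α_i > 1 for i ∈ {3}; NE contributions (0, 0, 9, 0), S = 9.
u_4 = (8 − 0) + 0.33·9 = 10.97.

10.97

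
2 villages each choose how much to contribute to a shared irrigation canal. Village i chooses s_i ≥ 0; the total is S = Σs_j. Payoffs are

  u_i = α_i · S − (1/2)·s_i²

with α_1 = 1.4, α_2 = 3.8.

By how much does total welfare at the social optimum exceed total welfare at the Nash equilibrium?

Village i's FOC: ∂u_i/∂s_i = α_i − s_i = 0, so s_i* = α_i.
NE contributions = (1.4, 3.8); S = 5.2.
W^NE = (Σα)·S − ½Σα_i² = 5.2² − ½·16.4 = 18.84.
Planner sets s_i = Σα_j = 5.2 for every i, so S^SO = 2·5.2 = 10.4.
W^SO = (Σα)·S^SO − ½·2·(Σα)² = (2/2)·5.2² = 27.04.
Deadweight loss = W^SO − W^NE = 8.2.

8.2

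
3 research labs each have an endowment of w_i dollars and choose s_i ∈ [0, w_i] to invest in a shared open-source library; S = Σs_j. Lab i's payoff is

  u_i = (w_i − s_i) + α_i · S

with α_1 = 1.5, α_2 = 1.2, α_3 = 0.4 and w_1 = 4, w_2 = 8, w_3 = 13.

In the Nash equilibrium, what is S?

12

∂u_i/∂s_i = α_i − 1, so lab i contributes w_i if α_i > 1, else 0.
α_i > 1 for i ∈ {1, 2}; NE contributions (4, 8, 0), S = 12.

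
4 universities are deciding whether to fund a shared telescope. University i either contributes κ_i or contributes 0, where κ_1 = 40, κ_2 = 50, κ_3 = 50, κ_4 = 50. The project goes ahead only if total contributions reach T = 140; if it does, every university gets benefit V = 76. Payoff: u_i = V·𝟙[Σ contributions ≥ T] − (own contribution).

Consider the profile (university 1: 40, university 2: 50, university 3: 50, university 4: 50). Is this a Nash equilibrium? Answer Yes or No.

Total = 190 ≥ 140: provided.
University 1 (pledges 40, payoff 36): dropping to 0 → total 150, payoff 76. Profitable deviation.

No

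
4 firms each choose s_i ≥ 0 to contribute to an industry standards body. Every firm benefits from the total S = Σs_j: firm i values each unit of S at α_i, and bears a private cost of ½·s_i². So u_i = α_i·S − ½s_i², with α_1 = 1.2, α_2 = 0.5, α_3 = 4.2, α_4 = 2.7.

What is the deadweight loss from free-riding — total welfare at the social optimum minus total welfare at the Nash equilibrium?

87.27

Firm i's FOC: ∂u_i/∂s_i = α_i − s_i = 0, so s_i* = α_i.
NE contributions = (1.2, 0.5, 4.2, 2.7); S = 8.6.
W^NE = (Σα)·S − ½Σα_i² = 8.6² − ½·26.62 = 60.65.
Planner sets s_i = Σα_j = 8.6 for every i, so S^SO = 4·8.6 = 34.4.
W^SO = (Σα)·S^SO − ½·4·(Σα)² = (4/2)·8.6² = 147.92.
Deadweight loss = W^SO − W^NE = 87.27.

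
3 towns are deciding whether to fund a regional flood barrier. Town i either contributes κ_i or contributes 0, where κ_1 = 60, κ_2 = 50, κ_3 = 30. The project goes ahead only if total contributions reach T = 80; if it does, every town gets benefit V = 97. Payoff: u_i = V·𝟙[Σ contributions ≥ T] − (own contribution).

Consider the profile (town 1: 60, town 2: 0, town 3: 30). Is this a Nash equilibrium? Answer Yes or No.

Total = 90 ≥ 80: provided.
Town 1 (pledges 60, payoff 37): dropping to 0 → total 30, payoff 0. No gain.
Town 2 (pledges 0, payoff 97): pledging 50 → total 140, payoff 47. No gain.
Town 3 (pledges 30, payoff 67): dropping to 0 → total 60, payoff 0. No gain.

Yes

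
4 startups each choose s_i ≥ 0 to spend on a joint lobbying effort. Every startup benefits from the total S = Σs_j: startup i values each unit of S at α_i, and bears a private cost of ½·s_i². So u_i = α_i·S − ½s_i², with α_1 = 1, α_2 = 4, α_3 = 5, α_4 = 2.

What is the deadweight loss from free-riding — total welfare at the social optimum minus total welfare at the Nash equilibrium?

Startup i's FOC: ∂u_i/∂s_i = α_i − s_i = 0, so s_i* = α_i.
NE contributions = (1, 4, 5, 2); S = 12.
W^NE = (Σα)·S − ½Σα_i² = 12² − ½·46 = 121.
Planner sets s_i = Σα_j = 12 for every i, so S^SO = 4·12 = 48.
W^SO = (Σα)·S^SO − ½·4·(Σα)² = (4/2)·12² = 288.
Deadweight loss = W^SO − W^NE = 167.

167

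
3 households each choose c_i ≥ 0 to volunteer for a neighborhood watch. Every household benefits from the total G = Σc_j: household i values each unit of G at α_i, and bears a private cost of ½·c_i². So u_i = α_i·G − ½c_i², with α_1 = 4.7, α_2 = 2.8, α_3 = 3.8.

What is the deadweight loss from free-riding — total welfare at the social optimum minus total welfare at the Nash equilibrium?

Household i's FOC: ∂u_i/∂c_i = α_i − c_i = 0, so c_i* = α_i.
NE contributions = (4.7, 2.8, 3.8); G = 11.3.
W^NE = (Σα)·G − ½Σα_i² = 11.3² − ½·44.37 = 105.505.
Planner sets c_i = Σα_j = 11.3 for every i, so G^SO = 3·11.3 = 33.9.
W^SO = (Σα)·G^SO − ½·3·(Σα)² = (3/2)·11.3² = 191.535.
Deadweight loss = W^SO − W^NE = 86.03.

86.03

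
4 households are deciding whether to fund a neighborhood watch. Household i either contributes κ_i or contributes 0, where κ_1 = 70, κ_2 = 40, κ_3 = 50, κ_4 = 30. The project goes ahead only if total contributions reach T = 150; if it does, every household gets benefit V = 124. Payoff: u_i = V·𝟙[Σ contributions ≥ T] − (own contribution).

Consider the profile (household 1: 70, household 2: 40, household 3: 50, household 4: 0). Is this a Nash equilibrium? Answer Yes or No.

Yes

Total = 160 ≥ 150: provided.
Household 1 (pledges 70, payoff 54): dropping to 0 → total 90, payoff 0. No gain.
Household 2 (pledges 40, payoff 84): dropping to 0 → total 120, payoff 0. No gain.
Household 3 (pledges 50, payoff 74): dropping to 0 → total 110, payoff 0. No gain.
Household 4 (pledges 0, payoff 124): pledging 30 → total 190, payoff 94. No gain.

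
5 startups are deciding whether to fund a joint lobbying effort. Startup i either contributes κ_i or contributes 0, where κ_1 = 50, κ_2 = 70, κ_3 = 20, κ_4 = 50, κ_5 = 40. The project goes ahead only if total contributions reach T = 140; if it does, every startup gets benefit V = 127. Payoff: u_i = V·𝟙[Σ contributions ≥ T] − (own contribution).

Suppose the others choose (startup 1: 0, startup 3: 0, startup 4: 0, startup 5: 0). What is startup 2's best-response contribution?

0

Others' total = 0. Even contributing 70 gives 70 < 140: no benefit either way.
Best response: 0.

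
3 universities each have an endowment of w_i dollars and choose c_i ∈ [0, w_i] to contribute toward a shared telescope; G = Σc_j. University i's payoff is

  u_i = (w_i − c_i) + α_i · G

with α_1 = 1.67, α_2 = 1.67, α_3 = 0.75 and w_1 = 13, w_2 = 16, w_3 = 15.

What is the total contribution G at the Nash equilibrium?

∂u_i/∂c_i = α_i − 1, so university i contributes w_i if α_i > 1, else 0.
α_i > 1 for i ∈ {1, 2}; NE contributions (13, 16, 0), G = 29.

29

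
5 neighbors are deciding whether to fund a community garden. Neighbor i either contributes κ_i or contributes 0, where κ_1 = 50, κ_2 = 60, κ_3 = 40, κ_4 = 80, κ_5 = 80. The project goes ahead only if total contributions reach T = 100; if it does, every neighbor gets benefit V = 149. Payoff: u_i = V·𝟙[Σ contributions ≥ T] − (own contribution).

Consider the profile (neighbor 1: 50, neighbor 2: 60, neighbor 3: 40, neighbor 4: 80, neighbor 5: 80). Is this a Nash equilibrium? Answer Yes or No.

No

Total = 310 ≥ 100: provided.
Neighbor 1 (pledges 50, payoff 99): dropping to 0 → total 260, payoff 149. Profitable deviation.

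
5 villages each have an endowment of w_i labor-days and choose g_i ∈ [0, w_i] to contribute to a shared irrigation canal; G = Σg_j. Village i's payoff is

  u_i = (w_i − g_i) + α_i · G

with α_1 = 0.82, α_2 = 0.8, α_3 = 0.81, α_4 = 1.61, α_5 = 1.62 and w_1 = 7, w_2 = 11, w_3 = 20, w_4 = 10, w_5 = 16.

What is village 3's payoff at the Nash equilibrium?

∂u_i/∂g_i = α_i − 1, so village i contributes w_i if α_i > 1, else 0.
α_i > 1 for i ∈ {4, 5}; NE contributions (0, 0, 0, 10, 16), G = 26.
u_3 = (20 − 0) + 0.81·26 = 41.06.

41.06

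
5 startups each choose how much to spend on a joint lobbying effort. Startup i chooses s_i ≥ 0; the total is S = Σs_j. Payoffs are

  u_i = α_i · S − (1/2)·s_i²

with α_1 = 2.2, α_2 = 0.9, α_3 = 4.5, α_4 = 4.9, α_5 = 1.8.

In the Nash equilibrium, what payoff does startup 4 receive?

Startup i's FOC: ∂u_i/∂s_i = α_i − s_i = 0, so s_i* = α_i.
NE contributions = (2.2, 0.9, 4.5, 4.9, 1.8); S = 14.3.
u_4 = α_4·S − ½·(s_4)² = 4.9·14.3 − ½·4.9² = 58.065.

58.065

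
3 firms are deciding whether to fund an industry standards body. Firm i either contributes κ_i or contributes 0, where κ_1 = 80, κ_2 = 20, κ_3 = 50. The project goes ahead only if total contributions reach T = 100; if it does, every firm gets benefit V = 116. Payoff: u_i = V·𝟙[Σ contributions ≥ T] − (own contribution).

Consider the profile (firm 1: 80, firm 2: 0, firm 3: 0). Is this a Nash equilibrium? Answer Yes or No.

Total = 80 < 100: not provided.
Firm 1 (pledges 80, payoff -80): dropping to 0 → total 0, payoff 0. Profitable deviation.

No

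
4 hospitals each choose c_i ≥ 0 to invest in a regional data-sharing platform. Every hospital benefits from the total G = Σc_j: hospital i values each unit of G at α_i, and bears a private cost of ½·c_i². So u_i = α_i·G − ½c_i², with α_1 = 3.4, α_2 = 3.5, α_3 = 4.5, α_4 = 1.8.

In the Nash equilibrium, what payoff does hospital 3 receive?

Hospital i's FOC: ∂u_i/∂c_i = α_i − c_i = 0, so c_i* = α_i.
NE contributions = (3.4, 3.5, 4.5, 1.8); G = 13.2.
u_3 = α_3·G − ½·(c_3)² = 4.5·13.2 − ½·4.5² = 49.275.

49.275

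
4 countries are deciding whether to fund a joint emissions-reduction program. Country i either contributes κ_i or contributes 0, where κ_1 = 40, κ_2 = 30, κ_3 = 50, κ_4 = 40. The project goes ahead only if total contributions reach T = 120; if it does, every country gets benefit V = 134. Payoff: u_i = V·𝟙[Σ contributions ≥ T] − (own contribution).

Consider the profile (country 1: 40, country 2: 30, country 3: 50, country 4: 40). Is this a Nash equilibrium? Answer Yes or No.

Total = 160 ≥ 120: provided.
Country 1 (pledges 40, payoff 94): dropping to 0 → total 120, payoff 134. Profitable deviation.

No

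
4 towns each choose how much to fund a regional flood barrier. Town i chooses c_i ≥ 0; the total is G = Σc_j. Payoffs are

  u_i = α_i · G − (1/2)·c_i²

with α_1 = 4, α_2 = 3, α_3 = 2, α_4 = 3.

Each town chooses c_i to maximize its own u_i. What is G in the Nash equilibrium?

12

Town i's FOC: ∂u_i/∂c_i = α_i − c_i = 0, so c_i* = α_i.
NE contributions = (4, 3, 2, 3); G = 12.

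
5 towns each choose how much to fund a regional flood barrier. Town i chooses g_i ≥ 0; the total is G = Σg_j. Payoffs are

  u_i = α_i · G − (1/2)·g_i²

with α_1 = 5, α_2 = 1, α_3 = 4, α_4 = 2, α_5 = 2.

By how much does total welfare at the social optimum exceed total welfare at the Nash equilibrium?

319

Town i's FOC: ∂u_i/∂g_i = α_i − g_i = 0, so g_i* = α_i.
NE contributions = (5, 1, 4, 2, 2); G = 14.
W^NE = (Σα)·G − ½Σα_i² = 14² − ½·50 = 171.
Planner sets g_i = Σα_j = 14 for every i, so G^SO = 5·14 = 70.
W^SO = (Σα)·G^SO − ½·5·(Σα)² = (5/2)·14² = 490.
Deadweight loss = W^SO − W^NE = 319.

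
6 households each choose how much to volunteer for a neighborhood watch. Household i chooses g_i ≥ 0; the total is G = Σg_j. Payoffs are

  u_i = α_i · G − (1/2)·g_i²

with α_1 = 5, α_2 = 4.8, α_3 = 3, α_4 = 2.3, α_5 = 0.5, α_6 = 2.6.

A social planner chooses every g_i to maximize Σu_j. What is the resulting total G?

109.2

Planner FOC: ∂(Σu_j)/∂g_i = (Σα_j) − g_i = 0, so g_i^SO = Σα_j = 18.2 for every i; G^SO = 109.2.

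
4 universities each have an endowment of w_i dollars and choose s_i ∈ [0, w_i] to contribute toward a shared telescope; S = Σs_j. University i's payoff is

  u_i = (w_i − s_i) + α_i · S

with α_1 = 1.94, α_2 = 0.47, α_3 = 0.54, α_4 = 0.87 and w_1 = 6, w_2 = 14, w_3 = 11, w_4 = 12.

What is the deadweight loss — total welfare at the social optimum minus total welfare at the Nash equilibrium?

104.34

∂u_i/∂s_i = α_i − 1, so university i contributes w_i if α_i > 1, else 0.
α_i > 1 for i ∈ {1}; NE contributions (6, 0, 0, 0), S = 6.
W^NE = Σw_i − S^NE + (Σα_i)·S^NE = 43 + 2.82·6 = 59.92.
Planner: ∂(Σu_j)/∂s_i = Σα_j − 1 = 2.82 > 0, so everyone contributes w_i; S^SO = 43, W^SO = 43 + 2.82·43 = 164.26.
Deadweight loss = 104.34.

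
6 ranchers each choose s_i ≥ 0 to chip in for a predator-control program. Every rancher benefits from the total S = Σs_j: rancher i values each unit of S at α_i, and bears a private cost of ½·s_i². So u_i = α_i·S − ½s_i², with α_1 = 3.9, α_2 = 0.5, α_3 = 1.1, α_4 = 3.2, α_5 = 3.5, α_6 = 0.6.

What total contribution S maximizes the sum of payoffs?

76.8

Planner FOC: ∂(Σu_j)/∂s_i = (Σα_j) − s_i = 0, so s_i^SO = Σα_j = 12.8 for every i; S^SO = 76.8.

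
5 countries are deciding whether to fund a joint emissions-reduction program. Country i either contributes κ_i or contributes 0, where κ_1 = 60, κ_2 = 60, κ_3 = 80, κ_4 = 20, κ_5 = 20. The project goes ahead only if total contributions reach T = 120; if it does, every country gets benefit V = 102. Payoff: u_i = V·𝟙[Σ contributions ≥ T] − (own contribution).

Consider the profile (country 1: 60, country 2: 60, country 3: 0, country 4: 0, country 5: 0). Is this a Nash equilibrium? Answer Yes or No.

Total = 120 ≥ 120: provided.
Country 1 (pledges 60, payoff 42): dropping to 0 → total 60, payoff 0. No gain.
Country 2 (pledges 60, payoff 42): dropping to 0 → total 60, payoff 0. No gain.
Country 3 (pledges 0, payoff 102): pledging 80 → total 200, payoff 22. No gain.
Country 4 (pledges 0, payoff 102): pledging 20 → total 140, payoff 82. No gain.
Country 5 (pledges 0, payoff 102): pledging 20 → total 140, payoff 82. No gain.

Yes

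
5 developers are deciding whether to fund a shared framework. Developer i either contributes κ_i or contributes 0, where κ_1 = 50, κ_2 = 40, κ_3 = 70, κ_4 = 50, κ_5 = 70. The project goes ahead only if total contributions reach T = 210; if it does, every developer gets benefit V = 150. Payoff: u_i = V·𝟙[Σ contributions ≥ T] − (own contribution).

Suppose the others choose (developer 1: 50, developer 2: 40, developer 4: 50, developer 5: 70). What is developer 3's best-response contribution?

Others' total = 210 ≥ 210; contributing adds cost 70 for no extra benefit.
Best response: 0.

0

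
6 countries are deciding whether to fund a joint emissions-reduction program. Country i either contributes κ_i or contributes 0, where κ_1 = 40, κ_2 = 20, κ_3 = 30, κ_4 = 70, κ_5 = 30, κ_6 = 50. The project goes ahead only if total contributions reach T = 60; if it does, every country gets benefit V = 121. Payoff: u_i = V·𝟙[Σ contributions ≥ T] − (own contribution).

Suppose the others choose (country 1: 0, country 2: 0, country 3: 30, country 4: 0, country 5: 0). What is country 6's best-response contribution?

50

Others' total = 30. Contributing 50 brings total to 80 ≥ 60: gain V − κ_6 = 71.
Best response: 50.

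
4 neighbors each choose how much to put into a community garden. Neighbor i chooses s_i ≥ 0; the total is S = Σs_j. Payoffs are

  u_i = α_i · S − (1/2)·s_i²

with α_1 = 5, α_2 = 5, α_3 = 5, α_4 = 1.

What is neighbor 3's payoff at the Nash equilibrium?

Neighbor i's FOC: ∂u_i/∂s_i = α_i − s_i = 0, so s_i* = α_i.
NE contributions = (5, 5, 5, 1); S = 16.
u_3 = α_3·S − ½·(s_3)² = 5·16 − ½·5² = 67.5.

67.5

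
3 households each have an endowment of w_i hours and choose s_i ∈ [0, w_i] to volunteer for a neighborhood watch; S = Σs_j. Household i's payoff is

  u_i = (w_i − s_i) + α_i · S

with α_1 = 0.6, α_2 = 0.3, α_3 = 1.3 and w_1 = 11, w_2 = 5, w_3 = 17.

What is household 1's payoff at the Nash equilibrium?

21.2

∂u_i/∂s_i = α_i − 1, so household i contributes w_i if α_i > 1, else 0.
α_i > 1 for i ∈ {3}; NE contributions (0, 0, 17), S = 17.
u_1 = (11 − 0) + 0.6·17 = 21.2.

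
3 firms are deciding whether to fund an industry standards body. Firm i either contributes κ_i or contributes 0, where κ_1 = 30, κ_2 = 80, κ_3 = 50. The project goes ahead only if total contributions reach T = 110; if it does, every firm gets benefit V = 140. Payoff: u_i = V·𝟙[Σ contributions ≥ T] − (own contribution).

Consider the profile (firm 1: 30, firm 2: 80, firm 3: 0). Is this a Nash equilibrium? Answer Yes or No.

Total = 110 ≥ 110: provided.
Firm 1 (pledges 30, payoff 110): dropping to 0 → total 80, payoff 0. No gain.
Firm 2 (pledges 80, payoff 60): dropping to 0 → total 30, payoff 0. No gain.
Firm 3 (pledges 0, payoff 140): pledging 50 → total 160, payoff 90. No gain.

Yes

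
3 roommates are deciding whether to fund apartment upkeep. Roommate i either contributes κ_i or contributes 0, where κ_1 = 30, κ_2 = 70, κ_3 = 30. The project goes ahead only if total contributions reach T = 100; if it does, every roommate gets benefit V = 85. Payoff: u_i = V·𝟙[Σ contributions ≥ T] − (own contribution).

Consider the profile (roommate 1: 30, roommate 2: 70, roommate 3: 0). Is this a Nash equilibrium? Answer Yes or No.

Total = 100 ≥ 100: provided.
Roommate 1 (pledges 30, payoff 55): dropping to 0 → total 70, payoff 0. No gain.
Roommate 2 (pledges 70, payoff 15): dropping to 0 → total 30, payoff 0. No gain.
Roommate 3 (pledges 0, payoff 85): pledging 30 → total 130, payoff 55. No gain.

Yes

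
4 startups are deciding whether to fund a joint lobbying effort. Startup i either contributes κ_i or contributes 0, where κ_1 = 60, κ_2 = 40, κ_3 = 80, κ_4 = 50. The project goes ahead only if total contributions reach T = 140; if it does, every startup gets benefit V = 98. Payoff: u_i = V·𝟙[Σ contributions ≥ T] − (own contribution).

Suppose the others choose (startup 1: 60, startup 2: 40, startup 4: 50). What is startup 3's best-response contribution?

0

Others' total = 150 ≥ 140; contributing adds cost 80 for no extra benefit.
Best response: 0.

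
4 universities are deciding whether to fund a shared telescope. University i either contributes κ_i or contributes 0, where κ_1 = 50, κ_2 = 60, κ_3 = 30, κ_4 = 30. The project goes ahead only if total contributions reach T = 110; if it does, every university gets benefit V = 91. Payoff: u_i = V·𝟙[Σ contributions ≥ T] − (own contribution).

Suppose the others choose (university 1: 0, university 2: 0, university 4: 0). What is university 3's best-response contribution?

0

Others' total = 0. Even contributing 30 gives 30 < 110: no benefit either way.
Best response: 0.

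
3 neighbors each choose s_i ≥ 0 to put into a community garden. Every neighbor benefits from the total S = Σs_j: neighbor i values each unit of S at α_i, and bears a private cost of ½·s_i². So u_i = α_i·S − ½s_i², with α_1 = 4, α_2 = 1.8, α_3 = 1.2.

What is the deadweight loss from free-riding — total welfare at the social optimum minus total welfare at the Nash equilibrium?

34.84

Neighbor i's FOC: ∂u_i/∂s_i = α_i − s_i = 0, so s_i* = α_i.
NE contributions = (4, 1.8, 1.2); S = 7.
W^NE = (Σα)·S − ½Σα_i² = 7² − ½·20.68 = 38.66.
Planner sets s_i = Σα_j = 7 for every i, so S^SO = 3·7 = 21.
W^SO = (Σα)·S^SO − ½·3·(Σα)² = (3/2)·7² = 73.5.
Deadweight loss = W^SO − W^NE = 34.84.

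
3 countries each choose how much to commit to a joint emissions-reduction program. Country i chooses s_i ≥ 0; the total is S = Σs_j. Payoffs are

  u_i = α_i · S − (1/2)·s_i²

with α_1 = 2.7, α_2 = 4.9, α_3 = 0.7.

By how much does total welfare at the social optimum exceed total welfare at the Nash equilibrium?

50.34

Country i's FOC: ∂u_i/∂s_i = α_i − s_i = 0, so s_i* = α_i.
NE contributions = (2.7, 4.9, 0.7); S = 8.3.
W^NE = (Σα)·S − ½Σα_i² = 8.3² − ½·31.79 = 52.995.
Planner sets s_i = Σα_j = 8.3 for every i, so S^SO = 3·8.3 = 24.9.
W^SO = (Σα)·S^SO − ½·3·(Σα)² = (3/2)·8.3² = 103.335.
Deadweight loss = W^SO − W^NE = 50.34.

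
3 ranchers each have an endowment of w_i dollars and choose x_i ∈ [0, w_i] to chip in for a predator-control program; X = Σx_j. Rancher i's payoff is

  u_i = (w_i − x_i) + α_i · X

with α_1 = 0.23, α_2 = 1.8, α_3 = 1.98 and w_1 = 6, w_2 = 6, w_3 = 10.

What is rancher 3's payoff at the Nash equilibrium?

31.68

∂u_i/∂x_i = α_i − 1, so rancher i contributes w_i if α_i > 1, else 0.
α_i > 1 for i ∈ {2, 3}; NE contributions (0, 6, 10), X = 16.
u_3 = (10 − 10) + 1.98·16 = 31.68.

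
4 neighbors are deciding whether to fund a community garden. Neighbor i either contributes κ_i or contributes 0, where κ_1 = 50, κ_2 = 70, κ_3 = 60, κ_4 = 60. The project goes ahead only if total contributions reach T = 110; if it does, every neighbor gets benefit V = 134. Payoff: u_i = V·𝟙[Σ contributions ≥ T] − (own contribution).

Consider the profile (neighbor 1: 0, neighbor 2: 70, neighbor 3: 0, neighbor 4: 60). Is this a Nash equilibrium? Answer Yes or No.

Yes

Total = 130 ≥ 110: provided.
Neighbor 1 (pledges 0, payoff 134): pledging 50 → total 180, payoff 84. No gain.
Neighbor 2 (pledges 70, payoff 64): dropping to 0 → total 60, payoff 0. No gain.
Neighbor 3 (pledges 0, payoff 134): pledging 60 → total 190, payoff 74. No gain.
Neighbor 4 (pledges 60, payoff 74): dropping to 0 → total 70, payoff 0. No gain.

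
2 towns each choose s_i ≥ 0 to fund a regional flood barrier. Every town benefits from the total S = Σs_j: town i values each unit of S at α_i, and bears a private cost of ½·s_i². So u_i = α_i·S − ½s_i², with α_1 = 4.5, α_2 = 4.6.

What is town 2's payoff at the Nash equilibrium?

31.28

Town i's FOC: ∂u_i/∂s_i = α_i − s_i = 0, so s_i* = α_i.
NE contributions = (4.5, 4.6); S = 9.1.
u_2 = α_2·S − ½·(s_2)² = 4.6·9.1 − ½·4.6² = 31.28.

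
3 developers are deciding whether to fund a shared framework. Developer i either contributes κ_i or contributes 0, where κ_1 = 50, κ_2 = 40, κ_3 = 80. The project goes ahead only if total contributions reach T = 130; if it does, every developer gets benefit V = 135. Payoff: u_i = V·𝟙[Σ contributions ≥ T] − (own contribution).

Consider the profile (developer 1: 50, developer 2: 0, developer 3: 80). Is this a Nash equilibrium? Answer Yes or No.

Yes

Total = 130 ≥ 130: provided.
Developer 1 (pledges 50, payoff 85): dropping to 0 → total 80, payoff 0. No gain.
Developer 2 (pledges 0, payoff 135): pledging 40 → total 170, payoff 95. No gain.
Developer 3 (pledges 80, payoff 55): dropping to 0 → total 50, payoff 0. No gain.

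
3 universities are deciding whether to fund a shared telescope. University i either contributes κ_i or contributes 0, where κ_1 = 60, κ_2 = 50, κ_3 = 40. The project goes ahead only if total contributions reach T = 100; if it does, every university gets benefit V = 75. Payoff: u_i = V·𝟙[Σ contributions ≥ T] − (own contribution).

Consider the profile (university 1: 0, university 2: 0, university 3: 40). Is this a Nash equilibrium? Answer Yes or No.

Total = 40 < 100: not provided.
University 1 (pledges 0, payoff 0): pledging 60 → total 100, payoff 15. Profitable deviation.

No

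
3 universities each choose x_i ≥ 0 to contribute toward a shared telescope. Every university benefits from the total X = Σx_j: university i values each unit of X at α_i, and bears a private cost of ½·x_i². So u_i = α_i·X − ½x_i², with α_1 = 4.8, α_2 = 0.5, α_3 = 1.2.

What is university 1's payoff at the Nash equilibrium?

19.68

University i's FOC: ∂u_i/∂x_i = α_i − x_i = 0, so x_i* = α_i.
NE contributions = (4.8, 0.5, 1.2); X = 6.5.
u_1 = α_1·X − ½·(x_1)² = 4.8·6.5 − ½·4.8² = 19.68.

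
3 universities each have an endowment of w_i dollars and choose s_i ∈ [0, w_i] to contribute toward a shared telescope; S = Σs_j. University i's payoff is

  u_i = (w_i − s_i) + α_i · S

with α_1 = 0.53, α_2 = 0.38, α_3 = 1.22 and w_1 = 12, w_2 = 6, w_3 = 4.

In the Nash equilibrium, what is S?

∂u_i/∂s_i = α_i − 1, so university i contributes w_i if α_i > 1, else 0.
α_i > 1 for i ∈ {3}; NE contributions (0, 0, 4), S = 4.

4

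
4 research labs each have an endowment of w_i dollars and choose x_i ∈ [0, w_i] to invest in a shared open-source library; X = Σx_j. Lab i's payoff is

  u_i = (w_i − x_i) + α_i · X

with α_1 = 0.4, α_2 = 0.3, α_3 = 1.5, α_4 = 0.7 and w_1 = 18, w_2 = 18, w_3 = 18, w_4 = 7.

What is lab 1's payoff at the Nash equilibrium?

∂u_i/∂x_i = α_i − 1, so lab i contributes w_i if α_i > 1, else 0.
α_i > 1 for i ∈ {3}; NE contributions (0, 0, 18, 0), X = 18.
u_1 = (18 − 0) + 0.4·18 = 25.2.

25.2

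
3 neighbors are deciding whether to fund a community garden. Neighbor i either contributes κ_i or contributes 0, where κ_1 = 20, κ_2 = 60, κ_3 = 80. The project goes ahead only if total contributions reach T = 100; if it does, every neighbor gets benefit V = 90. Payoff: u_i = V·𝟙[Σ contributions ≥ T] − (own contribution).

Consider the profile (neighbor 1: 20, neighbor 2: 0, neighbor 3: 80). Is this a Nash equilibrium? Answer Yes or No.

Yes

Total = 100 ≥ 100: provided.
Neighbor 1 (pledges 20, payoff 70): dropping to 0 → total 80, payoff 0. No gain.
Neighbor 2 (pledges 0, payoff 90): pledging 60 → total 160, payoff 30. No gain.
Neighbor 3 (pledges 80, payoff 10): dropping to 0 → total 20, payoff 0. No gain.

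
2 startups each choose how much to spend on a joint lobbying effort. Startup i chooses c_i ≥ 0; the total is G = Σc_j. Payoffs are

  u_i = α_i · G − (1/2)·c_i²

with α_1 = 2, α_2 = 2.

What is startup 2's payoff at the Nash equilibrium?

6

Startup i's FOC: ∂u_i/∂c_i = α_i − c_i = 0, so c_i* = α_i.
NE contributions = (2, 2); G = 4.
u_2 = α_2·G − ½·(c_2)² = 2·4 − ½·2² = 6.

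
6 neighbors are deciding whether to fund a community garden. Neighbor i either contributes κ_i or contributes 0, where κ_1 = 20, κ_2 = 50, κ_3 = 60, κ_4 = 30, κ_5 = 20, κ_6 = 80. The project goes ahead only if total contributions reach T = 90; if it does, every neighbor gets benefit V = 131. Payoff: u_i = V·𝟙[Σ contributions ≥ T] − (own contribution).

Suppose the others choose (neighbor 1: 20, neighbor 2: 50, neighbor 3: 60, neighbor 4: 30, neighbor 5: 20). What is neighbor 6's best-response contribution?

Others' total = 180 ≥ 90; contributing adds cost 80 for no extra benefit.
Best response: 0.

0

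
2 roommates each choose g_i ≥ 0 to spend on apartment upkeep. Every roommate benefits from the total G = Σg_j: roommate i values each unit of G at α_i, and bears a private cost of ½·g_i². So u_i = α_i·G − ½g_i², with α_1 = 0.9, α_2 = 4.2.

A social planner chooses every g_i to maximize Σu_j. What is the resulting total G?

10.2

Planner FOC: ∂(Σu_j)/∂g_i = (Σα_j) − g_i = 0, so g_i^SO = Σα_j = 5.1 for every i; G^SO = 10.2.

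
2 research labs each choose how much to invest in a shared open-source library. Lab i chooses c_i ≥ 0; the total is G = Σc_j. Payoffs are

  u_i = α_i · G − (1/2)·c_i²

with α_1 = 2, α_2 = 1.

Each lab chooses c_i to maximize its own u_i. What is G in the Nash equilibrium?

Lab i's FOC: ∂u_i/∂c_i = α_i − c_i = 0, so c_i* = α_i.
NE contributions = (2, 1); G = 3.

3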